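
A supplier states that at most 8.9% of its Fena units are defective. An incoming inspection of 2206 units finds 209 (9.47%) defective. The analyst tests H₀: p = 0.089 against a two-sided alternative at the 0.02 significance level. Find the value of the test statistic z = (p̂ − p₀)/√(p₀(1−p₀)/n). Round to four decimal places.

z = 0.9471

p̂ = 209/2206 ≈ 0.0947416.
Standard error under H₀: √(0.089×0.911/2206) = 0.0060625.
z = (0.0947416 − 0.089)/0.0060625 = 0.0057416/0.0060625 = 0.9471.
p-value = 2·P(Z > 0.947) ≈ 0.3436, so at α = 0.02 we fail to reject H₀.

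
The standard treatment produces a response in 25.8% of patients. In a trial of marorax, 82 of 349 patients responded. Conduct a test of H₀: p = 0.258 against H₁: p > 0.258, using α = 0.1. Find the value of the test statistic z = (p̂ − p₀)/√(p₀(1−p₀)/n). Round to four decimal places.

z = -0.9839

p̂ = 82/349 = 0.234957.
Standard error under H₀: √(0.258×0.742/349) = 0.023421.
z = (0.234957 − 0.258)/0.023421 = -0.023043/0.023421 = -0.9839.
p-value = P(Z > -0.984) ≈ 0.8374; since p > α = 0.1, fail to reject H₀.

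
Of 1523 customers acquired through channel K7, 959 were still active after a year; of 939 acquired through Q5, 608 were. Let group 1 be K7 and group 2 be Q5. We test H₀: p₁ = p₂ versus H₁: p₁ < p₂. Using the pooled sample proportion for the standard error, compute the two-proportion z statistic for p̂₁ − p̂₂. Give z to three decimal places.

z = -0.893

p̂₁ = 959/1523 = 0.62968, p̂₂ = 608/939 = 0.64750.
Pooled p̂ = (959+608)/(1523+939) = 1567/2462 = 0.63647.
SE = √(0.231375 × 0.00172156) = 0.01996.
z = (0.62968 − 0.64750)/0.01996 = -0.01782/0.01996 = -0.893.
p-value = P(Z < -0.893) ≈ 0.1860.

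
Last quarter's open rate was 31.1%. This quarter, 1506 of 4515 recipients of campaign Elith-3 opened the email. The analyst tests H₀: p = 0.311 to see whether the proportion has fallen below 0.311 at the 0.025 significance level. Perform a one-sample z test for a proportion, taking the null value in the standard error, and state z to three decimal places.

z = 3.274

p̂ = 1506/4515 ≈ 0.333555.
Under H₀, SE = √(0.311·0.689/4515) = √(4.74594e-05) = 0.006889.
z = (0.333555 − 0.311)/0.006889 = 0.022555/0.006889 = 3.274.
p-value = P(Z < 3.274) ≈ 0.9995, so at α = 0.025 we fail to reject H₀.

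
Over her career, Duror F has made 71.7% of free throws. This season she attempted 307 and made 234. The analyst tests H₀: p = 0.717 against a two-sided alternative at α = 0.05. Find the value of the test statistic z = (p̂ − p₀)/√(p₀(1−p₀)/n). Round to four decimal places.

z = 1.7587

p̂ = 234/307 ≈ 0.762215.
SE = √(p₀(1−p₀)/n) = √(0.20291/307) = 0.025709.
z = (0.762215 − 0.717)/0.025709 = 0.045215/0.025709 = 1.7587.
p-value = 2·P(Z > 1.759) ≈ 0.0786, so at α = 0.05 we fail to reject H₀.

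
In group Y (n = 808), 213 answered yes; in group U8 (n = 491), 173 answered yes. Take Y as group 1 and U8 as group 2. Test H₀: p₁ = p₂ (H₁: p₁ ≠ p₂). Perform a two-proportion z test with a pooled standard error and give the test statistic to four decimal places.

z = -3.3930

p̂₁ = 213/808 ≈ 0.263614, p̂₂ = 173/491 ≈ 0.352342.
Pooled p̂ = (213+173)/(808+491) = 386/1299 = 0.297152.
SE = √(0.208853 × 0.00327428) = 0.026150.
z = (0.263614 − 0.352342)/0.026150 = -0.088728/0.026150 = -3.3930.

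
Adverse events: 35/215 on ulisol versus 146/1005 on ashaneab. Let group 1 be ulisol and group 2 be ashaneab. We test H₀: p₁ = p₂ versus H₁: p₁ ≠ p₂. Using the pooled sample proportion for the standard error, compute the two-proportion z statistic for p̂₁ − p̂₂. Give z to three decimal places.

p̂₁ = 35/215 = 0.16279, p̂₂ = 146/1005 = 0.14527.
Pooled p̂ = (35+146)/(215+1005) = 181/1220 = 0.14836.
SE = √(p̂(1−p̂)(1/n₁+1/n₂)) = √(0.14836·0.85164·0.00564619) = √(0.000713395) = 0.02671.
z = (0.16279 − 0.14527)/0.02671 = 0.01752/0.02671 = 0.656.
p-value = 2·P(Z > 0.656) ≈ 0.5119.

z = 0.656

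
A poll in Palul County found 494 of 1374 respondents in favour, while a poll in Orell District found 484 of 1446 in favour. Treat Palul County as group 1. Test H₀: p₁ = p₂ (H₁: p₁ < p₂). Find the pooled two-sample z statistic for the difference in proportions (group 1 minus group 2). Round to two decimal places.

p̂₁ = 494/1374 = 0.35953, p̂₂ = 484/1446 = 0.33472.
Pooled p̂ = (494+484)/(1374+1446) = 978/2820 = 0.34681.
SE = √(p̂(1−p̂)(1/n₁+1/n₂)) = √(0.34681·0.65319·0.00141936) = √(0.000321532) = 0.01793.
z = (0.35953 − 0.33472)/0.01793 = 0.02481/0.01793 = 1.38.

z = 1.38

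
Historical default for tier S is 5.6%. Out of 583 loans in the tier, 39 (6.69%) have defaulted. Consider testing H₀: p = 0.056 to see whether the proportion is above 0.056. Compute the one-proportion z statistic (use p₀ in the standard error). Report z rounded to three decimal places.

z = 1.144

p̂ = 39/583 ≈ 0.066895.
Under H₀, SE = √(0.056·0.944/583) = √(9.06758e-05) = 0.009522.
z = (0.066895 − 0.056)/0.009522 = 0.010895/0.009522 = 1.144.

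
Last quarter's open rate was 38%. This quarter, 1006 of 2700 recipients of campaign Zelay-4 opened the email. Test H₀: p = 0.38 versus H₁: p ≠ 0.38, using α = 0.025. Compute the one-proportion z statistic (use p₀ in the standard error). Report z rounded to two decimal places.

z = -0.79

p̂ = 1006/2700 = 0.37259.
SE = √(p₀(1−p₀)/n) = √(0.2356/2700) = 0.00934.
z = (0.37259 − 0.38)/0.00934 = -0.00741/0.00934 = -0.79.
p-value = 2·P(Z > 0.793) ≈ 0.4278, so at α = 0.025 we fail to reject H₀.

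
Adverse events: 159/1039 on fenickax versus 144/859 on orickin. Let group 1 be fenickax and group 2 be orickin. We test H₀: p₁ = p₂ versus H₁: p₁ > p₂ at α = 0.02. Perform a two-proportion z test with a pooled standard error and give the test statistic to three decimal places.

p̂₁ = 159/1039 = 0.15303, p̂₂ = 144/859 = 0.16764.
Pooled p̂ = (159+144)/(1039+859) = 303/1898 = 0.15964.
SE = √(p̂(1−p̂)(1/n₁+1/n₂)) = √(0.15964·0.84036·0.00212661) = √(0.000285298) = 0.01689.
z = (0.15303 − 0.16764)/0.01689 = -0.01461/0.01689 = -0.865.
p-value = P(Z > -0.865) ≈ 0.8064; since p > α = 0.02, fail to reject H₀.

z = -0.865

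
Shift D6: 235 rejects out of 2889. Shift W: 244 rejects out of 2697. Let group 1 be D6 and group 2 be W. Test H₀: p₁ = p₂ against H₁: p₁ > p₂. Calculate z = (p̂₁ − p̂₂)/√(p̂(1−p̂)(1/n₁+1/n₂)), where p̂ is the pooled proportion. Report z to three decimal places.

z = -1.218

p̂₁ = 235/2889 ≈ 0.081343, p̂₂ = 244/2697 ≈ 0.090471.
Pooled p̂ = (235+244)/(2889+2697) = 479/5586 = 0.085750.
SE = √(0.078397 × 0.000716923) = 0.007497.
z = (0.081343 − 0.090471)/0.007497 = -0.009128/0.007497 = -1.218.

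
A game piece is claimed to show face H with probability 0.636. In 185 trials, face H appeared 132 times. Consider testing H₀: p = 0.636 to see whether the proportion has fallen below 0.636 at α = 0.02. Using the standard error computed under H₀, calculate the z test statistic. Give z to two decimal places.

p̂ = 132/185 ≈ 0.7135.
Standard error under H₀: √(0.636×0.364/185) = 0.0354.
z = (0.7135 − 0.636)/0.0354 = 0.0775/0.0354 = 2.19.
p-value = P(Z < 2.191) ≈ 0.9858; since p > α = 0.02, fail to reject H₀.

z = 2.19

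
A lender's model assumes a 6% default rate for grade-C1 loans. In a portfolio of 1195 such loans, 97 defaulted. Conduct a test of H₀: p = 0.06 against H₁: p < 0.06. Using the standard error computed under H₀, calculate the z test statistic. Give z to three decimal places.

z = 3.082

p̂ = 97/1195 = 0.08117.
Under H₀, SE = √(0.06·0.94/1195) = √(4.71967e-05) = 0.00687.
z = (0.08117 − 0.06)/0.00687 = 0.02117/0.00687 = 3.082.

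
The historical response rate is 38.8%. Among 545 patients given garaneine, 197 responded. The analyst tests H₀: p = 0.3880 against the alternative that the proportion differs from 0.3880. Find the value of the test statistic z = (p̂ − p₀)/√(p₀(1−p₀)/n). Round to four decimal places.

z = -1.2711

p̂ = 197/545 ≈ 0.361468.
Under H₀, SE = √(0.388·0.612/545) = √(0.000435699) = 0.020873.
z = (0.361468 − 0.388)/0.020873 = -0.026532/0.020873 = -1.2711.
Two-sided p-value ≈ 2·Φ(−1.271) = 0.2037.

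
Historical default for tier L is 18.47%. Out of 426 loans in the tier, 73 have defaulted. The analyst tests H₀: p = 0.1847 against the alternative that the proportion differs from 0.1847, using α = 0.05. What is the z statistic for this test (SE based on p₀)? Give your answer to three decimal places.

p̂ = 73/426 ≈ 0.171362.
Under H₀, SE = √(0.1847·0.8153/426) = √(0.000353488) = 0.018801.
z = (0.171362 − 0.1847)/0.018801 = -0.013338/0.018801 = -0.709.
Two-sided p-value ≈ 2·Φ(−0.709) = 0.4780. With α = 0.05, fail to reject H₀.

z = -0.709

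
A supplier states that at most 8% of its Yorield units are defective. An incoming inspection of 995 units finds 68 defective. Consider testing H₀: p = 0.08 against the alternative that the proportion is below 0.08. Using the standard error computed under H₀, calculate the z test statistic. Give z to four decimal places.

z = -1.3555

p̂ = 68/995 = 0.0683417.
Under H₀, SE = √(0.08·0.92/995) = √(7.39698e-05) = 0.0086006.
z = (0.0683417 − 0.08)/0.0086006 = -0.0116583/0.0086006 = -1.3555.
p-value = P(Z < -1.356) ≈ 0.0876.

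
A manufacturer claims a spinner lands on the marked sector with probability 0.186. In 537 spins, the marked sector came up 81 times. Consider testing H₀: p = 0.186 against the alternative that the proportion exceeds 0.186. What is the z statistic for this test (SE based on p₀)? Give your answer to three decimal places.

p̂ = 81/537 = 0.15084.
SE = √(p₀(1−p₀)/n) = √(0.1514/537) = 0.01679.
z = (0.15084 − 0.186)/0.01679 = -0.03516/0.01679 = -2.094.

z = -2.094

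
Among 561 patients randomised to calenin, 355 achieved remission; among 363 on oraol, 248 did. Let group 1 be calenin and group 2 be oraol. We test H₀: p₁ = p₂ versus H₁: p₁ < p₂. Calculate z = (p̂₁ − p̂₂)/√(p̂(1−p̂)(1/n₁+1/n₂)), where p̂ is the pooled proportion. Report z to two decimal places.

p̂₁ = 355/561 = 0.6328, p̂₂ = 248/363 = 0.6832.
Pooled p̂ = (355+248)/(561+363) = 603/924 = 0.6526.
SE = √(p̂(1−p̂)(1/n₁+1/n₂)) = √(0.6526·0.3474·0.00453735) = √(0.00102868) = 0.0321.
z = (0.6328 − 0.6832)/0.0321 = -0.0504/0.0321 = -1.57.

z = -1.57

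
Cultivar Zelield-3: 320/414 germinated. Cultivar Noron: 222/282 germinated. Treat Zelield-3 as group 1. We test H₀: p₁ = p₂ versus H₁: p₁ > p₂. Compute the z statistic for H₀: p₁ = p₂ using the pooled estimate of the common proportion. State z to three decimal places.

z = -0.446

p̂₁ = 320/414 = 0.77295, p̂₂ = 222/282 = 0.78723.
Pooled p̂ = (320+222)/(414+282) = 542/696 = 0.77874.
SE = √(p̂(1−p̂)(1/n₁+1/n₂)) = √(0.77874·0.22126·0.00596156) = √(0.00102721) = 0.03205.
z = (0.77295 − 0.78723)/0.03205 = -0.01428/0.03205 = -0.446.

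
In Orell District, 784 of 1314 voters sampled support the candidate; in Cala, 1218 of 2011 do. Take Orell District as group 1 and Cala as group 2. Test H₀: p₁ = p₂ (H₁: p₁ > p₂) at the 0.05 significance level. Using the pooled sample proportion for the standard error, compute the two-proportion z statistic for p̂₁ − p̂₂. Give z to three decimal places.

p̂₁ = 784/1314 = 0.596651, p̂₂ = 1218/2011 = 0.605669.
Pooled p̂ = (784+1218)/(1314+2011) = 2002/3325 = 0.602105.
SE = √(0.239575 × 0.0012583) = 0.017363.
z = (0.596651 − 0.605669)/0.017363 = -0.009018/0.017363 = -0.519.
p-value = P(Z > -0.519) ≈ 0.6982; since p > α = 0.05, fail to reject H₀.

z = -0.519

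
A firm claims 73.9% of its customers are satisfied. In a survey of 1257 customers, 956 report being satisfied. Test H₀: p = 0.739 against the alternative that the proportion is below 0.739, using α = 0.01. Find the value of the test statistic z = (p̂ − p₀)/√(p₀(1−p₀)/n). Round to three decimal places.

p̂ = 956/1257 ≈ 0.760541.
Standard error under H₀: √(0.739×0.261/1257) = 0.012387.
z = (0.760541 − 0.739)/0.012387 = 0.021541/0.012387 = 1.739.
p-value = P(Z < 1.739) ≈ 0.9590; since p > α = 0.01, fail to reject H₀.

z = 1.739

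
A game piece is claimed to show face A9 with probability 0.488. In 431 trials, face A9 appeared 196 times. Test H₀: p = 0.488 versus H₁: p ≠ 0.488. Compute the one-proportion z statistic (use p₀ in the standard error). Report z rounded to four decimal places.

z = -1.3807

p̂ = 196/431 ≈ 0.454756.
Standard error under H₀: √(0.488×0.512/431) = 0.024077.
z = (0.454756 − 0.488)/0.024077 = -0.033244/0.024077 = -1.3807.
p-value = 2·P(Z > 1.381) ≈ 0.1674.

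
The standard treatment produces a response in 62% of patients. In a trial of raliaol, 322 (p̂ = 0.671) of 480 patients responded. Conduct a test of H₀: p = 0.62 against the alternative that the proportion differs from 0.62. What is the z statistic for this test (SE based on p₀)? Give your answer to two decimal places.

z = 2.29

p̂ = 322/480 = 0.6708.
Under H₀, SE = √(0.62·0.38/480) = √(0.000490833) = 0.0222.
z = (0.6708 − 0.62)/0.0222 = 0.0508/0.0222 = 2.29.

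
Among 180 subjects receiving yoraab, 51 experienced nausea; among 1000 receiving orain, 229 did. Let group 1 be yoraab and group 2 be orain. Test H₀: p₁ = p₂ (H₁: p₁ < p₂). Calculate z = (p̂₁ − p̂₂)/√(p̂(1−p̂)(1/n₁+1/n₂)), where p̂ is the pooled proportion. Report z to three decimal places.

p̂₁ = 51/180 = 0.283333, p̂₂ = 229/1000 = 0.229000.
Pooled p̂ = (51+229)/(180+1000) = 280/1180 = 0.237288.
SE = √(p̂(1−p̂)(1/n₁+1/n₂)) = √(0.237288·0.762712·0.00655556) = √(0.00118644) = 0.034445.
z = (0.283333 − 0.229000)/0.034445 = 0.054333/0.034445 = 1.577.
p-value = P(Z < 1.577) ≈ 0.9426.

z = 1.577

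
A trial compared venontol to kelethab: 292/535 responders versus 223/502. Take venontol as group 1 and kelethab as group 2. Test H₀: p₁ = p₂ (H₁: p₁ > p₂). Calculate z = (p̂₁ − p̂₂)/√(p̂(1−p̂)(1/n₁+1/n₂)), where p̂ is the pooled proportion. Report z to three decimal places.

p̂₁ = 292/535 = 0.54579, p̂₂ = 223/502 = 0.44422.
Pooled p̂ = (292+223)/(535+502) = 515/1037 = 0.49662.
SE = √(p̂(1−p̂)(1/n₁+1/n₂)) = √(0.49662·0.50338·0.00386119) = √(0.000965254) = 0.03107.
z = (0.54579 − 0.44422)/0.03107 = 0.10157/0.03107 = 3.269.
p-value = P(Z > 3.269) ≈ 0.0005.

z = 3.269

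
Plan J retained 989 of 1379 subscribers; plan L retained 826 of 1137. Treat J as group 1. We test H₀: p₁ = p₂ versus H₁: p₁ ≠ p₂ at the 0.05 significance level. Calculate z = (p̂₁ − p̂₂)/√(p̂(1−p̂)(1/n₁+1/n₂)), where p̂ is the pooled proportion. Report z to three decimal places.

z = -0.517

p̂₁ = 989/1379 = 0.71719, p̂₂ = 826/1137 = 0.72647.
Pooled p̂ = (989+826)/(1379+1137) = 1815/2516 = 0.72138.
SE = √(0.20099 × 0.00160467) = 0.01796.
z = (0.71719 − 0.72647)/0.01796 = -0.00928/0.01796 = -0.517.
Two-sided p-value ≈ 2·Φ(−0.517) = 0.6051. With α = 0.05, fail to reject H₀.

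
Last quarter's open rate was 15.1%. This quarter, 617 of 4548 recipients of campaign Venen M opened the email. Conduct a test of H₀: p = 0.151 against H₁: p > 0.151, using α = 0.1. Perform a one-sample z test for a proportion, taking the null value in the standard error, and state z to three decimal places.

p̂ = 617/4548 ≈ 0.13566.
Standard error under H₀: √(0.151×0.849/4548) = 0.00531.
z = (0.13566 − 0.151)/0.00531 = -0.01534/0.00531 = -2.889.
p-value = P(Z > -2.889) ≈ 0.9981, so at α = 0.1 we fail to reject H₀.

z = -2.889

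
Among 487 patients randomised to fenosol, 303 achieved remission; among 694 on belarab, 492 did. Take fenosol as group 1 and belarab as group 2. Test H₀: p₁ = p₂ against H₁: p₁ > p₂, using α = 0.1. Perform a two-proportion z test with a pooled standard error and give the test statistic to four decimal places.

z = -3.1289

p̂₁ = 303/487 = 0.6221766, p̂₂ = 492/694 = 0.7089337.
Pooled p̂ = (303+492)/(487+694) = 795/1181 = 0.6731583.
SE = √(p̂(1−p̂)(1/n₁+1/n₂)) = √(0.6731583·0.3268417·0.00349431) = √(0.000768805) = 0.0277273.
z = (0.6221766 − 0.7089337)/0.0277273 = -0.0867571/0.0277273 = -3.1289.
p-value = P(Z > -3.129) ≈ 0.9991; since p > α = 0.1, fail to reject H₀.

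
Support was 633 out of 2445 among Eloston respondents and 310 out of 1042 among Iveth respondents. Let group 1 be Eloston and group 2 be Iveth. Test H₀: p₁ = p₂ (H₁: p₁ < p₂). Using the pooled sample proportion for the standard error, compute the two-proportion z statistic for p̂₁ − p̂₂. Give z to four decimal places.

z = -2.3495

p̂₁ = 633/2445 = 0.258896, p̂₂ = 310/1042 = 0.297505.
Pooled p̂ = (633+310)/(2445+1042) = 943/3487 = 0.270433.
SE = √(0.197299 × 0.00136869) = 0.016433.
z = (0.258896 − 0.297505)/0.016433 = -0.038609/0.016433 = -2.3495.
p-value = P(Z < -2.349) ≈ 0.0094.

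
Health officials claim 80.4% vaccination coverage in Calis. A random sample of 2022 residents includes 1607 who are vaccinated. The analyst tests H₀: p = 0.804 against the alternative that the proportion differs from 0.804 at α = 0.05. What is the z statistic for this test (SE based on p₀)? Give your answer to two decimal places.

p̂ = 1607/2022 ≈ 0.7948.
Standard error under H₀: √(0.804×0.196/2022) = 0.0088.
z = (0.7948 − 0.804)/0.0088 = -0.0092/0.0088 = -1.05.
p-value = 2·P(Z > 1.047) ≈ 0.2951; since p > α = 0.05, fail to reject H₀.

z = -1.05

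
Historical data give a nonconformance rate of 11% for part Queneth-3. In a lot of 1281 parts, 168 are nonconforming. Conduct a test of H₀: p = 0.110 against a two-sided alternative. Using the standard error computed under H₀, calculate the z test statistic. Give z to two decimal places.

z = 2.42

p̂ = 168/1281 = 0.13115.
Under H₀, SE = √(0.11·0.89/1281) = √(7.64247e-05) = 0.00874.
z = (0.13115 − 0.11)/0.00874 = 0.02115/0.00874 = 2.42.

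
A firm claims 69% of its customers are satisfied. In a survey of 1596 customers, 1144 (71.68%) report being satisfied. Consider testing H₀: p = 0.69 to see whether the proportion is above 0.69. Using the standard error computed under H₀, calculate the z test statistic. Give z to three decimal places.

z = 2.314

p̂ = 1144/1596 = 0.716792.
SE = √(p₀(1−p₀)/n) = √(0.2139/1596) = 0.011577.
z = (0.716792 − 0.69)/0.011577 = 0.026792/0.011577 = 2.314.
p-value = P(Z > 2.314) ≈ 0.0103.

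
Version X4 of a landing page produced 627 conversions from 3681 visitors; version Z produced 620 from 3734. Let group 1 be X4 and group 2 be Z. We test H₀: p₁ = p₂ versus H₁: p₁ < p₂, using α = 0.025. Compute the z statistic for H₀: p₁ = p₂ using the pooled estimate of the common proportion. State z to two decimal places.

p̂₁ = 627/3681 ≈ 0.1703, p̂₂ = 620/3734 ≈ 0.1660.
Pooled p̂ = (627+620)/(3681+3734) = 1247/7415 = 0.1682.
SE = √(p̂(1−p̂)(1/n₁+1/n₂)) = √(0.1682·0.8318·0.000539475) = √(7.54674e-05) = 0.0087.
z = (0.1703 − 0.1660)/0.0087 = 0.0043/0.0087 = 0.49.
p-value = P(Z < 0.494) ≈ 0.6894, so at α = 0.025 we fail to reject H₀.

z = 0.49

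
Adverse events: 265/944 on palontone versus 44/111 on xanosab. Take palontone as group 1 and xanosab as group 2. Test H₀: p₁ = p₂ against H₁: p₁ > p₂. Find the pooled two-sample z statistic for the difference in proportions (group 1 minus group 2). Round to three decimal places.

p̂₁ = 265/944 = 0.280720, p̂₂ = 44/111 = 0.396396.
Pooled p̂ = (265+44)/(944+111) = 309/1055 = 0.292891.
SE = √(0.207106 × 0.0100683) = 0.045664.
z = (0.280720 − 0.396396)/0.045664 = -0.115676/0.045664 = -2.533.
p-value = P(Z > -2.533) ≈ 0.9943.

z = -2.533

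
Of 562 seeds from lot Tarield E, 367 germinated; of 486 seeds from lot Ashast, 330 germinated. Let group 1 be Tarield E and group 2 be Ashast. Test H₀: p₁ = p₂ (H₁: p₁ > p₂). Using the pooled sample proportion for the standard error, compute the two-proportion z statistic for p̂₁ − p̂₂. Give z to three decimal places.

z = -0.889

p̂₁ = 367/562 = 0.65302, p̂₂ = 330/486 = 0.67901.
Pooled p̂ = (367+330)/(562+486) = 697/1048 = 0.66508.
SE = √(0.22275 × 0.00383697) = 0.02923.
z = (0.65302 − 0.67901)/0.02923 = -0.02599/0.02923 = -0.889.
p-value = P(Z > -0.889) ≈ 0.8130.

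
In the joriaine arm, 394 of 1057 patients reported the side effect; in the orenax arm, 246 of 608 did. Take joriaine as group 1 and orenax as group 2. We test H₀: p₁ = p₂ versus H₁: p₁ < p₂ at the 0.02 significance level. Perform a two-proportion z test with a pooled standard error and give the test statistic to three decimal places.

p̂₁ = 394/1057 = 0.372753, p̂₂ = 246/608 = 0.404605.
Pooled p̂ = (394+246)/(1057+608) = 640/1665 = 0.384384.
SE = √(0.236633 × 0.00259081) = 0.024760.
z = (0.372753 − 0.404605)/0.024760 = -0.031852/0.024760 = -1.286.
p-value = P(Z < -1.286) ≈ 0.0991; since p > α = 0.02, fail to reject H₀.

z = -1.286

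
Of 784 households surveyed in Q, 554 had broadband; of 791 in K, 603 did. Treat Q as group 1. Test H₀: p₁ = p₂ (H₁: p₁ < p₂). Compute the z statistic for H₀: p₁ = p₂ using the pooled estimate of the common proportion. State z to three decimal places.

z = -2.503

p̂₁ = 554/784 = 0.70663, p̂₂ = 603/791 = 0.76233.
Pooled p̂ = (554+603)/(784+791) = 1157/1575 = 0.73460.
SE = √(0.194961 × 0.00253973) = 0.02225.
z = (0.70663 − 0.76233)/0.02225 = -0.05570/0.02225 = -2.503.
p-value = P(Z < -2.503) ≈ 0.0062.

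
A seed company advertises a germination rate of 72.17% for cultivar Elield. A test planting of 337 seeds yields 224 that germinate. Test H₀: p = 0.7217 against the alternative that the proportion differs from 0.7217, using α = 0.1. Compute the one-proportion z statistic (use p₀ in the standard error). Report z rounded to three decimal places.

p̂ = 224/337 = 0.664688.
Under H₀, SE = √(0.7217·0.2783/337) = √(0.000595991) = 0.024413.
z = (0.664688 − 0.7217)/0.024413 = -0.057012/0.024413 = -2.335.
Two-sided p-value ≈ 2·Φ(−2.335) = 0.0195, so at α = 0.1 we reject H₀.

z = -2.335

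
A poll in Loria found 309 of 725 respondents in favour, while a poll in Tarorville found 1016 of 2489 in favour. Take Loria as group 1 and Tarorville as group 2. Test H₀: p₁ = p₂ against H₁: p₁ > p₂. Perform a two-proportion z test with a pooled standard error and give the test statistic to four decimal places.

z = 0.8670

p̂₁ = 309/725 = 0.426207, p̂₂ = 1016/2489 = 0.408196.
Pooled p̂ = (309+1016)/(725+2489) = 1325/3214 = 0.412259.
SE = √(p̂(1−p̂)(1/n₁+1/n₂)) = √(0.412259·0.587741·0.00178108) = √(0.000431558) = 0.020774.
z = (0.426207 − 0.408196)/0.020774 = 0.018011/0.020774 = 0.8670.
p-value = P(Z > 0.867) ≈ 0.1930.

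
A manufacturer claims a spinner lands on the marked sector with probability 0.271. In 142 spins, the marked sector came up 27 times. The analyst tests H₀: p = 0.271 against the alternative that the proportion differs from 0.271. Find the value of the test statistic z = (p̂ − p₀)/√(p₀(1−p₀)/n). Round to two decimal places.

z = -2.17

p̂ = 27/142 = 0.1901.
Standard error under H₀: √(0.271×0.729/142) = 0.0373.
z = (0.1901 − 0.271)/0.0373 = -0.0809/0.0373 = -2.17.
Two-sided p-value ≈ 2·Φ(−2.168) = 0.0302.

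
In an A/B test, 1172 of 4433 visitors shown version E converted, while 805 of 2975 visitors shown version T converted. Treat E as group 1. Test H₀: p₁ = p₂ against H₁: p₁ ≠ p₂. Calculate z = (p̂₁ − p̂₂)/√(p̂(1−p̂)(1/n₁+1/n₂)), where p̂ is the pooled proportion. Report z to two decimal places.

p̂₁ = 1172/4433 ≈ 0.2644, p̂₂ = 805/2975 ≈ 0.2706.
Pooled p̂ = (1172+805)/(4433+2975) = 1977/7408 = 0.2669.
SE = √(p̂(1−p̂)(1/n₁+1/n₂)) = √(0.2669·0.7331·0.000561715) = √(0.000109901) = 0.0105.
z = (0.2644 − 0.2706)/0.0105 = -0.0062/0.0105 = -0.59.
Two-sided p-value ≈ 2·Φ(−0.592) = 0.5538.

z = -0.59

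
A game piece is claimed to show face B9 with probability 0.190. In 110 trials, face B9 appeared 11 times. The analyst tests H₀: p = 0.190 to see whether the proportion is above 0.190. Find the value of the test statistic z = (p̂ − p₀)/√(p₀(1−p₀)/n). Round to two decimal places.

p̂ = 11/110 ≈ 0.1000.
Under H₀, SE = √(0.19·0.81/110) = √(0.00139909) = 0.0374.
z = (0.1000 − 0.19)/0.0374 = -0.0900/0.0374 = -2.41.
p-value = P(Z > -2.406) ≈ 0.9919.

z = -2.41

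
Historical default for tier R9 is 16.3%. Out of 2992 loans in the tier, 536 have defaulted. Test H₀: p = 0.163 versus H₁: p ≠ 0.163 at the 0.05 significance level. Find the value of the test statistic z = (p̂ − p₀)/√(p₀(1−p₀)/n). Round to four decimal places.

z = 2.3908

p̂ = 536/2992 = 0.1791444.
SE = √(p₀(1−p₀)/n) = √(0.13643/2992) = 0.0067527.
z = (0.1791444 − 0.163)/0.0067527 = 0.0161444/0.0067527 = 2.3908.
p-value = 2·P(Z > 2.391) ≈ 0.0168, so at α = 0.05 we reject H₀.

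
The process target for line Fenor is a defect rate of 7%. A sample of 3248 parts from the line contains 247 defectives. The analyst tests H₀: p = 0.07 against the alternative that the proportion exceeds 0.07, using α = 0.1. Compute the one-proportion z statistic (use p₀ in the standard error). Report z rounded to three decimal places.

z = 1.351

p̂ = 247/3248 = 0.076047.
SE = √(p₀(1−p₀)/n) = √(0.0651/3248) = 0.004477.
z = (0.076047 − 0.07)/0.004477 = 0.006047/0.004477 = 1.351.
p-value = P(Z > 1.351) ≈ 0.0884, so at α = 0.1 we reject H₀.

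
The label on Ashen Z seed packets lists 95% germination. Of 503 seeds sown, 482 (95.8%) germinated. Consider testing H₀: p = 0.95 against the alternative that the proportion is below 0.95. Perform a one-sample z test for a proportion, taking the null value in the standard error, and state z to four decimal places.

z = 0.8490

p̂ = 482/503 = 0.9582505.
Standard error under H₀: √(0.95×0.05/503) = 0.0097177.
z = (0.9582505 − 0.95)/0.0097177 = 0.0082505/0.0097177 = 0.8490.
p-value = P(Z < 0.849) ≈ 0.8021.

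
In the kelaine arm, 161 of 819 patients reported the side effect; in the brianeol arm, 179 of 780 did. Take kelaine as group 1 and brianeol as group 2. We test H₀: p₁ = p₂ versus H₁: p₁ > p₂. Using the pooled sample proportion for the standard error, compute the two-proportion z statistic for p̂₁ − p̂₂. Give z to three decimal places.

p̂₁ = 161/819 = 0.196581, p̂₂ = 179/780 = 0.229487.
Pooled p̂ = (161+179)/(819+780) = 340/1599 = 0.212633.
SE = √(p̂(1−p̂)(1/n₁+1/n₂)) = √(0.212633·0.787367·0.00250305) = √(0.000419061) = 0.020471.
z = (0.196581 − 0.229487)/0.020471 = -0.032906/0.020471 = -1.607.
p-value = P(Z > -1.607) ≈ 0.9460.

z = -1.607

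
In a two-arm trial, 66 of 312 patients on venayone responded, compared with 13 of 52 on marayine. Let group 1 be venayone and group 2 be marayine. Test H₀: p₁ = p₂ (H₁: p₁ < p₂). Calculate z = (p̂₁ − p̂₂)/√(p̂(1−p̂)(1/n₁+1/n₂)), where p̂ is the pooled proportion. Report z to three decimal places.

p̂₁ = 66/312 ≈ 0.21154, p̂₂ = 13/52 ≈ 0.25000.
Pooled p̂ = (66+13)/(312+52) = 79/364 = 0.21703.
SE = √(0.16993 × 0.0224359) = 0.06175.
z = (0.21154 − 0.25000)/0.06175 = -0.03846/0.06175 = -0.623.
p-value = P(Z < -0.623) ≈ 0.2667.

z = -0.623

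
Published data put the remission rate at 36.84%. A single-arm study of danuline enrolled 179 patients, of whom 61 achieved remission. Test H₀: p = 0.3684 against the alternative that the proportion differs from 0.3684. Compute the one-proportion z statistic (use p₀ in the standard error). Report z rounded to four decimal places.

z = -0.7660

p̂ = 61/179 ≈ 0.340782.
Standard error under H₀: √(0.3684×0.6316/179) = 0.036054.
z = (0.340782 − 0.3684)/0.036054 = -0.027618/0.036054 = -0.7660.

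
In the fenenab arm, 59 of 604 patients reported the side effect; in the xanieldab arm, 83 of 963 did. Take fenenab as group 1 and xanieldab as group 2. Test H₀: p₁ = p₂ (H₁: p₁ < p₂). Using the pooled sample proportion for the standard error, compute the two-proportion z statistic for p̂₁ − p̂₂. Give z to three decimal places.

p̂₁ = 59/604 = 0.09768, p̂₂ = 83/963 = 0.08619.
Pooled p̂ = (59+83)/(604+963) = 142/1567 = 0.09062.
SE = √(0.0824072 × 0.00269405) = 0.01490.
z = (0.09768 − 0.08619)/0.01490 = 0.01149/0.01490 = 0.771.
p-value = P(Z < 0.771) ≈ 0.7798.

z = 0.771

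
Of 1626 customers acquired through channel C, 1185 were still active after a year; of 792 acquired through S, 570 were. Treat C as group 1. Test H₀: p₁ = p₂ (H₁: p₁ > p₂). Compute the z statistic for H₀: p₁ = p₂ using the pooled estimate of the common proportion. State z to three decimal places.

p̂₁ = 1185/1626 ≈ 0.72878, p̂₂ = 570/792 ≈ 0.71970.
Pooled p̂ = (1185+570)/(1626+792) = 1755/2418 = 0.72581.
SE = √(p̂(1−p̂)(1/n₁+1/n₂)) = √(0.72581·0.27419·0.00187763) = √(0.00037367) = 0.01933.
z = (0.72878 − 0.71970)/0.01933 = 0.00908/0.01933 = 0.470.

z = 0.470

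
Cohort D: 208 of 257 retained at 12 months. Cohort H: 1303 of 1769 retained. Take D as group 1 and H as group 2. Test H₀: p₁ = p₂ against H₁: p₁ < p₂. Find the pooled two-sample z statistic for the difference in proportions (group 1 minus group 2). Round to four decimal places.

z = 2.5034

p̂₁ = 208/257 = 0.809339, p̂₂ = 1303/1769 = 0.736574.
Pooled p̂ = (208+1303)/(257+1769) = 1511/2026 = 0.745805.
SE = √(0.18958 × 0.00445634) = 0.029066.
z = (0.809339 − 0.736574)/0.029066 = 0.072765/0.029066 = 2.5034.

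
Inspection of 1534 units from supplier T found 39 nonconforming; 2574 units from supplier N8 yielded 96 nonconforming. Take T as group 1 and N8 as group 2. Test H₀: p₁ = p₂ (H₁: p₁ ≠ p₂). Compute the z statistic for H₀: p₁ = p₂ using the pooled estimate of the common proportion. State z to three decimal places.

p̂₁ = 39/1534 = 0.025424, p̂₂ = 96/2574 = 0.037296.
Pooled p̂ = (39+96)/(1534+2574) = 135/4108 = 0.032863.
SE = √(0.0317827 × 0.00104039) = 0.005750.
z = (0.025424 − 0.037296)/0.005750 = -0.011872/0.005750 = -2.065.
p-value = 2·P(Z > 2.065) ≈ 0.0390.

z = -2.065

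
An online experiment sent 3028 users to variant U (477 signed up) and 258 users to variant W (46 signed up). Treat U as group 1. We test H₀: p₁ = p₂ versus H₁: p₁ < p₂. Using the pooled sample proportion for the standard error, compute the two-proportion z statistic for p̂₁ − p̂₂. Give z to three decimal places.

p̂₁ = 477/3028 = 0.15753, p̂₂ = 46/258 = 0.17829.
Pooled p̂ = (477+46)/(3028+258) = 523/3286 = 0.15916.
SE = √(p̂(1−p̂)(1/n₁+1/n₂)) = √(0.15916·0.84084·0.00420622) = √(0.000562911) = 0.02373.
z = (0.15753 − 0.17829)/0.02373 = -0.02076/0.02373 = -0.875.
p-value = P(Z < -0.875) ≈ 0.1907.

z = -0.875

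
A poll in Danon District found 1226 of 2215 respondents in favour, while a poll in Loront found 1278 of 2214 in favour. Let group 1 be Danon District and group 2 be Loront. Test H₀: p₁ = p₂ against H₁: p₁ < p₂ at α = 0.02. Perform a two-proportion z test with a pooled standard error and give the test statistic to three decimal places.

p̂₁ = 1226/2215 = 0.55350, p̂₂ = 1278/2214 = 0.57724.
Pooled p̂ = (1226+1278)/(2215+2214) = 2504/4429 = 0.56536.
SE = √(0.245727 × 0.000903138) = 0.01490.
z = (0.55350 − 0.57724)/0.01490 = -0.02374/0.01490 = -1.593.
p-value = P(Z < -1.593) ≈ 0.0555. With α = 0.02, fail to reject H₀.

z = -1.593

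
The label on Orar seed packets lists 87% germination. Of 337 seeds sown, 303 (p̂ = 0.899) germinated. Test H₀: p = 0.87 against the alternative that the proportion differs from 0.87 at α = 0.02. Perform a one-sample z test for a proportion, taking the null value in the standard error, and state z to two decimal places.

p̂ = 303/337 ≈ 0.8991.
Under H₀, SE = √(0.87·0.13/337) = √(0.000335608) = 0.0183.
z = (0.8991 − 0.87)/0.0183 = 0.0291/0.0183 = 1.59.
p-value = 2·P(Z > 1.589) ≈ 0.1121. With α = 0.02, fail to reject H₀.

z = 1.59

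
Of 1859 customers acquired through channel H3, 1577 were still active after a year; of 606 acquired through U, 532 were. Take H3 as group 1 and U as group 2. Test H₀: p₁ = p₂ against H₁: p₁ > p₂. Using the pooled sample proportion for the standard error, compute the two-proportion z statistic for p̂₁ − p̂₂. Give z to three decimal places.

p̂₁ = 1577/1859 = 0.84831, p̂₂ = 532/606 = 0.87789.
Pooled p̂ = (1577+532)/(1859+606) = 2109/2465 = 0.85558.
SE = √(p̂(1−p̂)(1/n₁+1/n₂)) = √(0.85558·0.14442·0.00218809) = √(0.000270369) = 0.01644.
z = (0.84831 − 0.87789)/0.01644 = -0.02958/0.01644 = -1.799.
p-value = P(Z > -1.799) ≈ 0.9640.

z = -1.799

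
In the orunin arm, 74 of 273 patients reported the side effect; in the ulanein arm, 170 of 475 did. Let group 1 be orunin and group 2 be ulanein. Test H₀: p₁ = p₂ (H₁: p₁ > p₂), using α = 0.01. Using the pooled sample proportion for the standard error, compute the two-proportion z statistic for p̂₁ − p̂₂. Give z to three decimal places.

z = -2.439

p̂₁ = 74/273 = 0.271062, p̂₂ = 170/475 = 0.357895.
Pooled p̂ = (74+170)/(273+475) = 244/748 = 0.326203.
SE = √(0.219795 × 0.00576827) = 0.035607.
z = (0.271062 − 0.357895)/0.035607 = -0.086833/0.035607 = -2.439.
p-value = P(Z > -2.439) ≈ 0.9926, so at α = 0.01 we fail to reject H₀.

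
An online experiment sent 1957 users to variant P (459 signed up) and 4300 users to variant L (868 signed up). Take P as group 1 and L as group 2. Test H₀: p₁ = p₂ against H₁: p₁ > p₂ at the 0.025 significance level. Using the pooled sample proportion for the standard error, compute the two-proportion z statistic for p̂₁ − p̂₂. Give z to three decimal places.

z = 2.932

p̂₁ = 459/1957 = 0.234543, p̂₂ = 868/4300 = 0.201860.
Pooled p̂ = (459+868)/(1957+4300) = 1327/6257 = 0.212082.
SE = √(p̂(1−p̂)(1/n₁+1/n₂)) = √(0.212082·0.787918·0.000743544) = √(0.000124249) = 0.011147.
z = (0.234543 − 0.201860)/0.011147 = 0.032683/0.011147 = 2.932.
p-value = P(Z > 2.932) ≈ 0.0017. With α = 0.025, reject H₀.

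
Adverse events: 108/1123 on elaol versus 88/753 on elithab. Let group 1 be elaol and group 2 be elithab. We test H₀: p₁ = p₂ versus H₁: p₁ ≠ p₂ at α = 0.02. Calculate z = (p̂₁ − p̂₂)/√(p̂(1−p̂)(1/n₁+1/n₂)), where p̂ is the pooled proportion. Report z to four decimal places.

p̂₁ = 108/1123 ≈ 0.0961710, p̂₂ = 88/753 ≈ 0.1168659.
Pooled p̂ = (108+88)/(1123+753) = 196/1876 = 0.1044776.
SE = √(p̂(1−p̂)(1/n₁+1/n₂)) = √(0.1044776·0.8955224·0.00221849) = √(0.000207567) = 0.0144072.
z = (0.0961710 − 0.1168659)/0.0144072 = -0.0206949/0.0144072 = -1.4364.
p-value = 2·P(Z > 1.436) ≈ 0.1509, so at α = 0.02 we fail to reject H₀.

z = -1.4364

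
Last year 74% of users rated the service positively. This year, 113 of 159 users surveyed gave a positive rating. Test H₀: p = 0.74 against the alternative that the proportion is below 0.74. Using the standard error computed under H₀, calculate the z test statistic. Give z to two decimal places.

z = -0.84

p̂ = 113/159 = 0.7107.
Under H₀, SE = √(0.74·0.26/159) = √(0.00121006) = 0.0348.
z = (0.7107 − 0.74)/0.0348 = -0.0293/0.0348 = -0.84.
p-value = P(Z < -0.843) ≈ 0.1997.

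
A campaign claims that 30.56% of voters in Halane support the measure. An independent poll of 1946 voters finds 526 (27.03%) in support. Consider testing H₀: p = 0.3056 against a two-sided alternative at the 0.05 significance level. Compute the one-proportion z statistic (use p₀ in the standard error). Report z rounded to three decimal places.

z = -3.381

p̂ = 526/1946 ≈ 0.27030.
SE = √(p₀(1−p₀)/n) = √(0.21221/1946) = 0.01044.
z = (0.27030 − 0.3056)/0.01044 = -0.03530/0.01044 = -3.381.
Two-sided p-value ≈ 2·Φ(−3.381) = 0.0007, so at α = 0.05 we reject H₀.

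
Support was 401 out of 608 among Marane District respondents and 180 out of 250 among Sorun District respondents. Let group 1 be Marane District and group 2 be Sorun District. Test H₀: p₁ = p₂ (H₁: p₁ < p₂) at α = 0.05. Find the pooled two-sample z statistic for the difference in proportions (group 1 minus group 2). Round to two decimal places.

p̂₁ = 401/608 ≈ 0.6595, p̂₂ = 180/250 ≈ 0.7200.
Pooled p̂ = (401+180)/(608+250) = 581/858 = 0.6772.
SE = √(p̂(1−p̂)(1/n₁+1/n₂)) = √(0.6772·0.3228·0.00564474) = √(0.00123403) = 0.0351.
z = (0.6595 − 0.7200)/0.0351 = -0.0605/0.0351 = -1.72.
p-value = P(Z < -1.721) ≈ 0.0426, so at α = 0.05 we reject H₀.

z = -1.72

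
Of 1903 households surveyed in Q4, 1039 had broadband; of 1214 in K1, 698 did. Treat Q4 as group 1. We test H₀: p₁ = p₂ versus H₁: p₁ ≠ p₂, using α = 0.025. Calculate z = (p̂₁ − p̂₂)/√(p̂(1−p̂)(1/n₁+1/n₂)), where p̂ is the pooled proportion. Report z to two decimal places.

p̂₁ = 1039/1903 = 0.5460, p̂₂ = 698/1214 = 0.5750.
Pooled p̂ = (1039+698)/(1903+1214) = 1737/3117 = 0.5573.
SE = √(p̂(1−p̂)(1/n₁+1/n₂)) = √(0.5573·0.4427·0.00134921) = √(0.000332878) = 0.0182.
z = (0.5460 − 0.5750)/0.0182 = -0.0290/0.0182 = -1.59.
Two-sided p-value ≈ 2·Φ(−1.588) = 0.1122; since p > α = 0.025, fail to reject H₀.

z = -1.59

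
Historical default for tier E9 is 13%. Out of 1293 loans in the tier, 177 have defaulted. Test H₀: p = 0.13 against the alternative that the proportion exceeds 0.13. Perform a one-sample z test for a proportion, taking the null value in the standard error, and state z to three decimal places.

p̂ = 177/1293 = 0.13689.
Under H₀, SE = √(0.13·0.87/1293) = √(8.7471e-05) = 0.00935.
z = (0.13689 − 0.13)/0.00935 = 0.00689/0.00935 = 0.737.

z = 0.737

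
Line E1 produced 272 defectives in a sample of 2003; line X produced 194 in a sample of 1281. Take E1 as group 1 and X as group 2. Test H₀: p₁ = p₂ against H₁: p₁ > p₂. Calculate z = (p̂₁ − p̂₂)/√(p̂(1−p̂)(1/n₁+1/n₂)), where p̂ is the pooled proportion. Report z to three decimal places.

z = -1.253

p̂₁ = 272/2003 ≈ 0.13580, p̂₂ = 194/1281 ≈ 0.15144.
Pooled p̂ = (272+194)/(2003+1281) = 466/3284 = 0.14190.
SE = √(p̂(1−p̂)(1/n₁+1/n₂)) = √(0.14190·0.85810·0.00127989) = √(0.000155845) = 0.01248.
z = (0.13580 − 0.15144)/0.01248 = -0.01564/0.01248 = -1.253.
p-value = P(Z > -1.253) ≈ 0.8950.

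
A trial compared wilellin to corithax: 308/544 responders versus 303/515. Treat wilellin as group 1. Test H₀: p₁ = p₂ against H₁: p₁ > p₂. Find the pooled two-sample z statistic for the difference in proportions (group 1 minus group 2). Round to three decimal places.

z = -0.730

p̂₁ = 308/544 = 0.56618, p̂₂ = 303/515 = 0.58835.
Pooled p̂ = (308+303)/(544+515) = 611/1059 = 0.57696.
SE = √(p̂(1−p̂)(1/n₁+1/n₂)) = √(0.57696·0.42304·0.00377998) = √(0.000922608) = 0.03037.
z = (0.56618 − 0.58835)/0.03037 = -0.02217/0.03037 = -0.730.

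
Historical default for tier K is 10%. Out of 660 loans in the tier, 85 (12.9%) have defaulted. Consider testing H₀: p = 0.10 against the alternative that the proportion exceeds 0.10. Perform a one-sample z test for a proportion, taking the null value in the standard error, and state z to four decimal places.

p̂ = 85/660 ≈ 0.1287879.
SE = √(p₀(1−p₀)/n) = √(0.09/660) = 0.0116775.
z = (0.1287879 − 0.1)/0.0116775 = 0.0287879/0.0116775 = 2.4652.

z = 2.4652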